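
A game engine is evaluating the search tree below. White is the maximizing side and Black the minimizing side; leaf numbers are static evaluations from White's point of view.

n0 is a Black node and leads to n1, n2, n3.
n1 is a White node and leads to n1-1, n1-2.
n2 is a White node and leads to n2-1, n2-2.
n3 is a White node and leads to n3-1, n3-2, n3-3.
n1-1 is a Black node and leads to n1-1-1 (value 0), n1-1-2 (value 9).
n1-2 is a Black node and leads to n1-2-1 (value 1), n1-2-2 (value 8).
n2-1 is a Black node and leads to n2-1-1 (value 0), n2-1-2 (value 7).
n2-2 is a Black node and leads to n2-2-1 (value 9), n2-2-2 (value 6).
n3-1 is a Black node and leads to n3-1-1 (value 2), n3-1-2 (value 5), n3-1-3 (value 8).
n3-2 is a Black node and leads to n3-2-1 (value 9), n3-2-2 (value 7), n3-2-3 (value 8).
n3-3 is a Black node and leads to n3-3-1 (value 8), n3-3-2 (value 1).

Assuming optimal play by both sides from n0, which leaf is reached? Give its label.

n1-2-1

n1-1 (Black): min(0, 9) = 0
n1-2 (Black): min(1, 8) = 1
n1 (White): max(0, 1) = 1
n2-1 (Black): min(0, 7) = 0
n2-2 (Black): min(9, 6) = 6
n2 (White): max(0, 6) = 6
n3-1 (Black): min(2, 5, 8) = 2
n3-2 (Black): min(9, 7, 8) = 7
n3-3 (Black): min(8, 1) = 1
n3 (White): max(2, 7, 1) = 7
n0 (Black): min(1, 6, 7) = 1
At n0, Black picks n1 (lowest: 1).
At n1, White picks n1-2 (highest: 1).
At n1-2, Black picks n1-2-1 (lowest: 1).
Terminal value 1.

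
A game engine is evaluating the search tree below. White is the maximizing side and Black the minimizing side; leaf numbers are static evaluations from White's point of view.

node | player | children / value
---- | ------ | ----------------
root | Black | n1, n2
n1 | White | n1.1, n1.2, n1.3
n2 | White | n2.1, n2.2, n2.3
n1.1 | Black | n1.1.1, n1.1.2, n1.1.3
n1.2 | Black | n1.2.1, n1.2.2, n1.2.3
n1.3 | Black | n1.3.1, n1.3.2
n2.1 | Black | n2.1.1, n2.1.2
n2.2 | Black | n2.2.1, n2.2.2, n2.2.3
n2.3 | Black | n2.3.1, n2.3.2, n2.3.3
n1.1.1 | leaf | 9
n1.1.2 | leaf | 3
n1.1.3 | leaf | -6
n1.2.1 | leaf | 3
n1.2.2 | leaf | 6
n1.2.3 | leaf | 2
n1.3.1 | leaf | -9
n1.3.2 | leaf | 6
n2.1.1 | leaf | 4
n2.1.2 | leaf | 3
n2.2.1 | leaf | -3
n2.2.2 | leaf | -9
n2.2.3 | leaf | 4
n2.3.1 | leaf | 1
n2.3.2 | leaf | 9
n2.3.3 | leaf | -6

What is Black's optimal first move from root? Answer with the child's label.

n1

n1.1 (Black): min(9, 3, -6) = -6
n1.2 (Black): min(3, 6, 2) = 2
n1.3 (Black): min(-9, 6) = -9
n1 (White): max(-6, 2, -9) = 2
n2.1 (Black): min(4, 3) = 3
n2.2 (Black): min(-3, -9, 4) = -9
n2.3 (Black): min(1, 9, -6) = -6
n2 (White): max(3, -9, -6) = 3
root (Black): min(2, 3) = 2
Black at root wants the lowest of {n1=2, n2=3}, so chooses n1.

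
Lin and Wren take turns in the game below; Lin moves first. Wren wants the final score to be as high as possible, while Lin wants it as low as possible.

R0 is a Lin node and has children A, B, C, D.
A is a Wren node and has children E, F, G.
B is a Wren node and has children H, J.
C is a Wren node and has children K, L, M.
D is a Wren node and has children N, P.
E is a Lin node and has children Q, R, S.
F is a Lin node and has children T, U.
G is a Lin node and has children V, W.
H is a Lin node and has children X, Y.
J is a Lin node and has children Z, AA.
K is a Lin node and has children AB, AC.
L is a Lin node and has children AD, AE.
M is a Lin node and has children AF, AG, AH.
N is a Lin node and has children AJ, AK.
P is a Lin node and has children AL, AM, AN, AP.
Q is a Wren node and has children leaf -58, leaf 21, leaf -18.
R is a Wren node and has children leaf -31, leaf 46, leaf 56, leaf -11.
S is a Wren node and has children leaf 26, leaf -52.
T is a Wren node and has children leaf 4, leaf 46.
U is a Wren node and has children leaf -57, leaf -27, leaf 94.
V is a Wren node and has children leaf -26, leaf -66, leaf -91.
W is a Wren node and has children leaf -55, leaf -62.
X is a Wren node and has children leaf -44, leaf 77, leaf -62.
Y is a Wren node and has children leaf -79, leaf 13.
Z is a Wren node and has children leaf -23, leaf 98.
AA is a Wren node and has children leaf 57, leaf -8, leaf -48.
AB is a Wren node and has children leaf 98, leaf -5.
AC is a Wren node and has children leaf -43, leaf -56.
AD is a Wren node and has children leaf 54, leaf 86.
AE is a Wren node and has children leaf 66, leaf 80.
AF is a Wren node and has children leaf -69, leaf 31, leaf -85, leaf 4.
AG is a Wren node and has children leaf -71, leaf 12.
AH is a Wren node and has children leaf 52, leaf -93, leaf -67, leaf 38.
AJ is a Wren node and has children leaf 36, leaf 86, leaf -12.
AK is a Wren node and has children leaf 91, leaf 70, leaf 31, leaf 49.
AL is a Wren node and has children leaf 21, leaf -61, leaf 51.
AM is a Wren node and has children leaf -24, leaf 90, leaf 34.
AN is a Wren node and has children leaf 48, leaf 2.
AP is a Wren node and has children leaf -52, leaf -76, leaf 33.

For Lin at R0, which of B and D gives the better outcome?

X (Wren): max(-44, 77, -62) = 77
Y (Wren): max(-79, 13) = 13
H (Lin): min(77, 13) = 13
Z (Wren): max(-23, 98) = 98
AA (Wren): max(57, -8, -48) = 57
J (Lin): min(98, 57) = 57
B (Wren): max(13, 57) = 57
AJ (Wren): max(36, 86, -12) = 86
AK (Wren): max(91, 70, 31, 49) = 91
N (Lin): min(86, 91) = 86
AL (Wren): max(21, -61, 51) = 51
AM (Wren): max(-24, 90, 34) = 90
AN (Wren): max(48, 2) = 48
AP (Wren): max(-52, -76, 33) = 33
P (Lin): min(51, 90, 48, 33) = 33
D (Wren): max(86, 33) = 86
Lin prefers the lower value; B=57, D=86. B is better since 57 < 86.

B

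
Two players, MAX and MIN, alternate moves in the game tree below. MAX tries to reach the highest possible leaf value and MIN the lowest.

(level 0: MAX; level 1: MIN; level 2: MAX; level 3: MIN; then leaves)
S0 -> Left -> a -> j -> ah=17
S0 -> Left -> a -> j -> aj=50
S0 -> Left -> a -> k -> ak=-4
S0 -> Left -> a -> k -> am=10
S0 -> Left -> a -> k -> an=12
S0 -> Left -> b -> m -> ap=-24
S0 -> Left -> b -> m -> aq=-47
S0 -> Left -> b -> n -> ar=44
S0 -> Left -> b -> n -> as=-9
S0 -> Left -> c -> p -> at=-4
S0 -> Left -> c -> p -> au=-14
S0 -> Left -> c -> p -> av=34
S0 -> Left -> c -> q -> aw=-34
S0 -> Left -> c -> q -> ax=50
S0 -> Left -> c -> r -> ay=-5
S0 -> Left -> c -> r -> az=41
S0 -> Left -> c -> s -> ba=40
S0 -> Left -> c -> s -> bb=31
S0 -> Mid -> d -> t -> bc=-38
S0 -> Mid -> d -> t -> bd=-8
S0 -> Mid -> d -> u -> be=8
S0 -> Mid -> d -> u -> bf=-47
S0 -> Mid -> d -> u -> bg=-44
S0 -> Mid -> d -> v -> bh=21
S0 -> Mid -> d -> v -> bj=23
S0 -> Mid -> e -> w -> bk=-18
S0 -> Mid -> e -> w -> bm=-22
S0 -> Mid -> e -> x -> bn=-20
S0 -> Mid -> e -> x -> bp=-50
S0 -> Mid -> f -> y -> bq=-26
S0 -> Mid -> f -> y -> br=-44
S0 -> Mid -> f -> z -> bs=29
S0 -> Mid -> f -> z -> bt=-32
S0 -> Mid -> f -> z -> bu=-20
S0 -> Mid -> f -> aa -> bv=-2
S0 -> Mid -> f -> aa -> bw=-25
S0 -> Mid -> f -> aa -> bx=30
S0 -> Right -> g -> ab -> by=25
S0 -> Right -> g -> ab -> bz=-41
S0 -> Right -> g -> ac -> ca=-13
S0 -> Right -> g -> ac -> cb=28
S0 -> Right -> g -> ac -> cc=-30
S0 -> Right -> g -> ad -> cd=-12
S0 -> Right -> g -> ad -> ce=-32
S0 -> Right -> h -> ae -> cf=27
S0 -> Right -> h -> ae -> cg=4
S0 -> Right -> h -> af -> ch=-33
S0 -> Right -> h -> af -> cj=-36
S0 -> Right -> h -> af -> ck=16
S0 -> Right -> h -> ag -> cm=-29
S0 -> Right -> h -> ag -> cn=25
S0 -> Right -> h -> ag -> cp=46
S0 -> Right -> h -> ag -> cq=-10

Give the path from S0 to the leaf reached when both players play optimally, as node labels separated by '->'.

j (MIN): min(17, 50) = 17
k (MIN): min(-4, 10, 12) = -4
a (MAX): max(17, -4) = 17
m (MIN): min(-24, -47) = -47
n (MIN): min(44, -9) = -9
b (MAX): max(-47, -9) = -9
p (MIN): min(-4, -14, 34) = -14
q (MIN): min(-34, 50) = -34
r (MIN): min(-5, 41) = -5
s (MIN): min(40, 31) = 31
c (MAX): max(-14, -34, -5, 31) = 31
Left (MIN): min(17, -9, 31) = -9
t (MIN): min(-38, -8) = -38
u (MIN): min(8, -47, -44) = -47
v (MIN): min(21, 23) = 21
d (MAX): max(-38, -47, 21) = 21
w (MIN): min(-18, -22) = -22
x (MIN): min(-20, -50) = -50
e (MAX): max(-22, -50) = -22
y (MIN): min(-26, -44) = -44
z (MIN): min(29, -32, -20) = -32
aa (MIN): min(-2, -25, 30) = -25
f (MAX): max(-44, -32, -25) = -25
Mid (MIN): min(21, -22, -25) = -25
ab (MIN): min(25, -41) = -41
ac (MIN): min(-13, 28, -30) = -30
ad (MIN): min(-12, -32) = -32
g (MAX): max(-41, -30, -32) = -30
ae (MIN): min(27, 4) = 4
af (MIN): min(-33, -36, 16) = -36
ag (MIN): min(-29, 25, 46, -10) = -29
h (MAX): max(4, -36, -29) = 4
Right (MIN): min(-30, 4) = -30
S0 (MAX): max(-9, -25, -30) = -9
At S0, MAX picks Left (highest: -9).
At Left, MIN picks b (lowest: -9).
At b, MAX picks n (highest: -9).
At n, MIN picks as (lowest: -9).
Terminal value -9.

S0 -> Left -> b -> n -> as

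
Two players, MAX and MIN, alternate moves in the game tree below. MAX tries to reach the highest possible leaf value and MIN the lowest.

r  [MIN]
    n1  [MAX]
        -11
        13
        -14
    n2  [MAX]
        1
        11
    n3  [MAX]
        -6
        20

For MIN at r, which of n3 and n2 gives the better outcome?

n3 (MAX): max(-6, 20) = 20
n2 (MAX): max(1, 11) = 11
MIN prefers the lower value; n3=20, n2=11. n2 is better since 11 < 20.

n2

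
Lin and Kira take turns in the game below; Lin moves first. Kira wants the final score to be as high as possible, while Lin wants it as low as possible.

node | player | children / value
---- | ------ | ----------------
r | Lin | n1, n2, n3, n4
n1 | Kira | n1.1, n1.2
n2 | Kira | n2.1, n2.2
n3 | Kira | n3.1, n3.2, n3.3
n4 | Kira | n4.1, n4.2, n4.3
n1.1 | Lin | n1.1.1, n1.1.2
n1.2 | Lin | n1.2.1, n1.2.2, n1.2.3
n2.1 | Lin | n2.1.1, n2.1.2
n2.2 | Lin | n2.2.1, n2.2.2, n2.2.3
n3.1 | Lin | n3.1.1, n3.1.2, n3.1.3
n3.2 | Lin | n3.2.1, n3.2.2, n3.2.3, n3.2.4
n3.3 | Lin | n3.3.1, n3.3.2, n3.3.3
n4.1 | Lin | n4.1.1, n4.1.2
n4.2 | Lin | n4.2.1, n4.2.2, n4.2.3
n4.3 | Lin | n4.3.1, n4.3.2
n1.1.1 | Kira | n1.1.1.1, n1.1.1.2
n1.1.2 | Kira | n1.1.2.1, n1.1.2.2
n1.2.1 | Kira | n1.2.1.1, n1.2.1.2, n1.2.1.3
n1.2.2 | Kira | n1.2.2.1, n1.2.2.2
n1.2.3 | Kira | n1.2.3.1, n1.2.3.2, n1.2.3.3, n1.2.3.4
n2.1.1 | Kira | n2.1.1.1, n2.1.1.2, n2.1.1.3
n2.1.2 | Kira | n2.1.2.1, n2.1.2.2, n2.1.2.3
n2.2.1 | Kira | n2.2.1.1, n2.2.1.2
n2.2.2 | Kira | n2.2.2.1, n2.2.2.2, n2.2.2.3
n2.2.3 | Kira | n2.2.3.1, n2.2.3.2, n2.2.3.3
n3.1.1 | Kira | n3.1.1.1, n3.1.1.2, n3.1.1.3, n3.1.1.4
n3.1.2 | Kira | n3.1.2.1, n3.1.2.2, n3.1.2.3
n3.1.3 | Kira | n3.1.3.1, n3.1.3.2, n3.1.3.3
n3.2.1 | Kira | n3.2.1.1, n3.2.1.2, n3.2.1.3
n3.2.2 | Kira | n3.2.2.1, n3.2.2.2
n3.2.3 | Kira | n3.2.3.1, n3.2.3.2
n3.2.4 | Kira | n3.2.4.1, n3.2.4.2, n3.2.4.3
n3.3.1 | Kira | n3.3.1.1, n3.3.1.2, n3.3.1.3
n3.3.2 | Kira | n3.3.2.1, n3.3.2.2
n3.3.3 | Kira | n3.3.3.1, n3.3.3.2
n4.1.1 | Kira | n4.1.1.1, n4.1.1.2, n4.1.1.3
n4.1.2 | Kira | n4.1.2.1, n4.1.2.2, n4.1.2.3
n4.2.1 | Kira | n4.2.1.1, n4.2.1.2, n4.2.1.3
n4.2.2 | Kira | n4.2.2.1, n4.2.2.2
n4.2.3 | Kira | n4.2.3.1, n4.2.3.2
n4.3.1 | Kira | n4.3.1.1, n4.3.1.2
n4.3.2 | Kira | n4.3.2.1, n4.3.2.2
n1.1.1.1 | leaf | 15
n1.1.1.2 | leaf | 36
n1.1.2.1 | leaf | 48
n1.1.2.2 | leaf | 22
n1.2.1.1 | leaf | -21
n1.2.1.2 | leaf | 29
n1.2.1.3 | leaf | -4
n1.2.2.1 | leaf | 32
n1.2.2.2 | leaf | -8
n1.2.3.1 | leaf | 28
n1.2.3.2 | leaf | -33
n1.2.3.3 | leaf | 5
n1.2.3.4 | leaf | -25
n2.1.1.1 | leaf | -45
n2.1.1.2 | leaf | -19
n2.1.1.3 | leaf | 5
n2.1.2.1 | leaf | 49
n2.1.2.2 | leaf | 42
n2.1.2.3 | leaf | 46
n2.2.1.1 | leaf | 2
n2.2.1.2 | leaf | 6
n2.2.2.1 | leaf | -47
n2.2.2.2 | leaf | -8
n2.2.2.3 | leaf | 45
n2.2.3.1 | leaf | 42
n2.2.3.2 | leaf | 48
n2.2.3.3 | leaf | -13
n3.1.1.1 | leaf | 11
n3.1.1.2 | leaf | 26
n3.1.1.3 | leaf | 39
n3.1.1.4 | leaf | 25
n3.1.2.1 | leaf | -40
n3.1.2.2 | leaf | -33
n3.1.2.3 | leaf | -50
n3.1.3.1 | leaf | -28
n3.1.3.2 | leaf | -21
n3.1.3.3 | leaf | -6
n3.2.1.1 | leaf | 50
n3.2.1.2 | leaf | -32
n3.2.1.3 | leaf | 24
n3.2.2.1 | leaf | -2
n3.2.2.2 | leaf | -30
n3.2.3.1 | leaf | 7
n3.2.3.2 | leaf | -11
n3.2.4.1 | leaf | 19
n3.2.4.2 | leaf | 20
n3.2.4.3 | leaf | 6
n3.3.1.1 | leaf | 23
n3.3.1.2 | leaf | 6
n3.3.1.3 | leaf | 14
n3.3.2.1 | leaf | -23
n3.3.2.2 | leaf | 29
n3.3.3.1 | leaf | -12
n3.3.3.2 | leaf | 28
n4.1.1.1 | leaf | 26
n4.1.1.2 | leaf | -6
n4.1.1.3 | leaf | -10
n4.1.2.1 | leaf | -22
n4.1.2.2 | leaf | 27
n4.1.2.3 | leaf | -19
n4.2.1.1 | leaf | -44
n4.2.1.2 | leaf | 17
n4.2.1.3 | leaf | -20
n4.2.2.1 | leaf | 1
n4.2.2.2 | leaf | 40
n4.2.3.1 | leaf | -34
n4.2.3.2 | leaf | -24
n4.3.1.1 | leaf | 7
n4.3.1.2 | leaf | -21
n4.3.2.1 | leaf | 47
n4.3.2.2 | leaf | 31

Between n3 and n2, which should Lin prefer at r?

n2

n3.1.1 (Kira): max(11, 26, 39, 25) = 39
n3.1.2 (Kira): max(-40, -33, -50) = -33
n3.1.3 (Kira): max(-28, -21, -6) = -6
n3.1 (Lin): min(39, -33, -6) = -33
n3.2.1 (Kira): max(50, -32, 24) = 50
n3.2.2 (Kira): max(-2, -30) = -2
n3.2.3 (Kira): max(7, -11) = 7
n3.2.4 (Kira): max(19, 20, 6) = 20
n3.2 (Lin): min(50, -2, 7, 20) = -2
n3.3.1 (Kira): max(23, 6, 14) = 23
n3.3.2 (Kira): max(-23, 29) = 29
n3.3.3 (Kira): max(-12, 28) = 28
n3.3 (Lin): min(23, 29, 28) = 23
n3 (Kira): max(-33, -2, 23) = 23
n2.1.1 (Kira): max(-45, -19, 5) = 5
n2.1.2 (Kira): max(49, 42, 46) = 49
n2.1 (Lin): min(5, 49) = 5
n2.2.1 (Kira): max(2, 6) = 6
n2.2.2 (Kira): max(-47, -8, 45) = 45
n2.2.3 (Kira): max(42, 48, -13) = 48
n2.2 (Lin): min(6, 45, 48) = 6
n2 (Kira): max(5, 6) = 6
Lin prefers the lower value; n3=23, n2=6. n2 is better since 6 < 23.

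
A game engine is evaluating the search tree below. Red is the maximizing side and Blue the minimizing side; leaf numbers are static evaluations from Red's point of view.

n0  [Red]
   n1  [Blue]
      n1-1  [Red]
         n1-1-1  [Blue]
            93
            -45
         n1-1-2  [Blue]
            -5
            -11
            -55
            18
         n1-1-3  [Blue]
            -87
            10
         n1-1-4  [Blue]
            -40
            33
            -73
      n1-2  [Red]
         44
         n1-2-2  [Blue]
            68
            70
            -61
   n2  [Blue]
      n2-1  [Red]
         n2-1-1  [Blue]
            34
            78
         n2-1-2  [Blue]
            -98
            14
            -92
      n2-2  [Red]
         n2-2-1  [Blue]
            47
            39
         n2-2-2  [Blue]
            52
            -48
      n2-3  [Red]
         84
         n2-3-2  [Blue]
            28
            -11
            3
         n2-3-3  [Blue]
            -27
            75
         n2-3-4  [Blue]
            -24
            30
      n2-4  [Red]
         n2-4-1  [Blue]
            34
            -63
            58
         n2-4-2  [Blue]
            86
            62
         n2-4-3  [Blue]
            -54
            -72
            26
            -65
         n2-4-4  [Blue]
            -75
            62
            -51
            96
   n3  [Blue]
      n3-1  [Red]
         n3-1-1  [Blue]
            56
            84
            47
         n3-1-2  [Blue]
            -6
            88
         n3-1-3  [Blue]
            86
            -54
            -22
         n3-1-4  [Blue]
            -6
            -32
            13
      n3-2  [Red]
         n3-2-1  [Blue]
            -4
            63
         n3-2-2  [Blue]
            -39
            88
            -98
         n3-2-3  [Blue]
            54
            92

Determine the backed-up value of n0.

47

n1-1-1 (Blue): min(93, -45) = -45
n1-1-2 (Blue): min(-5, -11, -55, 18) = -55
n1-1-3 (Blue): min(-87, 10) = -87
n1-1-4 (Blue): min(-40, 33, -73) = -73
n1-1 (Red): max(-45, -55, -87, -73) = -45
n1-2-2 (Blue): min(68, 70, -61) = -61
n1-2 (Red): max(44, -61) = 44
n1 (Blue): min(-45, 44) = -45
n2-1-1 (Blue): min(34, 78) = 34
n2-1-2 (Blue): min(-98, 14, -92) = -98
n2-1 (Red): max(34, -98) = 34
n2-2-1 (Blue): min(47, 39) = 39
n2-2-2 (Blue): min(52, -48) = -48
n2-2 (Red): max(39, -48) = 39
n2-3-2 (Blue): min(28, -11, 3) = -11
n2-3-3 (Blue): min(-27, 75) = -27
n2-3-4 (Blue): min(-24, 30) = -24
n2-3 (Red): max(84, -11, -27, -24) = 84
n2-4-1 (Blue): min(34, -63, 58) = -63
n2-4-2 (Blue): min(86, 62) = 62
n2-4-3 (Blue): min(-54, -72, 26, -65) = -72
n2-4-4 (Blue): min(-75, 62, -51, 96) = -75
n2-4 (Red): max(-63, 62, -72, -75) = 62
n2 (Blue): min(34, 39, 84, 62) = 34
n3-1-1 (Blue): min(56, 84, 47) = 47
n3-1-2 (Blue): min(-6, 88) = -6
n3-1-3 (Blue): min(86, -54, -22) = -54
n3-1-4 (Blue): min(-6, -32, 13) = -32
n3-1 (Red): max(47, -6, -54, -32) = 47
n3-2-1 (Blue): min(-4, 63) = -4
n3-2-2 (Blue): min(-39, 88, -98) = -98
n3-2-3 (Blue): min(54, 92) = 54
n3-2 (Red): max(-4, -98, 54) = 54
n3 (Blue): min(47, 54) = 47
n0 (Red): max(-45, 34, 47) = 47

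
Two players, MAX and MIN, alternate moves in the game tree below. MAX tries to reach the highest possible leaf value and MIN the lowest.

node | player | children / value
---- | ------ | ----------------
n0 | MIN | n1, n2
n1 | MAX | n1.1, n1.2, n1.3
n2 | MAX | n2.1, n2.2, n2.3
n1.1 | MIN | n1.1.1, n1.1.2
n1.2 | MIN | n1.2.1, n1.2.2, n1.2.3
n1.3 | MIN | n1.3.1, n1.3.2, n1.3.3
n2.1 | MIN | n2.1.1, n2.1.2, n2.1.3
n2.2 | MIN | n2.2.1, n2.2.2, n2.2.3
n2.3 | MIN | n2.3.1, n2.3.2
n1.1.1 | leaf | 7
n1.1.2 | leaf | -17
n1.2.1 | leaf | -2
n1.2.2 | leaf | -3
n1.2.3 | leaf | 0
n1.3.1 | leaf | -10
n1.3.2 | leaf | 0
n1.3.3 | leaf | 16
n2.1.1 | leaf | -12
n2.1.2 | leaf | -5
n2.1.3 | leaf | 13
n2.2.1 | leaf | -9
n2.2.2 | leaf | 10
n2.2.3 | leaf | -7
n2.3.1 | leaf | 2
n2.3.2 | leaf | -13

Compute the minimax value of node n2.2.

n2.2 (MIN): min(-9, 10, -7) = -9

-9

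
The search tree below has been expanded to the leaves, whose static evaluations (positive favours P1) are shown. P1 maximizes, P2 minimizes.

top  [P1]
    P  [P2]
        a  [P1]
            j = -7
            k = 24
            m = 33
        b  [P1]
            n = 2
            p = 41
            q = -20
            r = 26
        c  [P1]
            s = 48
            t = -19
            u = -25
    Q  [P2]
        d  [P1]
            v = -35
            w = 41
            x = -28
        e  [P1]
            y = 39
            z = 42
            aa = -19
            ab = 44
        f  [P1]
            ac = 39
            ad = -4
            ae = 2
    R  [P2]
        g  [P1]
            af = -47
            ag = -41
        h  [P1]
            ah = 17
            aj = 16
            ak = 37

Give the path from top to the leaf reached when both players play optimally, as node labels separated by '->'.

a (P1): max(-7, 24, 33) = 33
b (P1): max(2, 41, -20, 26) = 41
c (P1): max(48, -19, -25) = 48
P (P2): min(33, 41, 48) = 33
d (P1): max(-35, 41, -28) = 41
e (P1): max(39, 42, -19, 44) = 44
f (P1): max(39, -4, 2) = 39
Q (P2): min(41, 44, 39) = 39
g (P1): max(-47, -41) = -41
h (P1): max(17, 16, 37) = 37
R (P2): min(-41, 37) = -41
top (P1): max(33, 39, -41) = 39
At top, P1 picks Q (highest: 39).
At Q, P2 picks f (lowest: 39).
At f, P1 picks ac (highest: 39).
Terminal value 39.

top -> Q -> f -> ac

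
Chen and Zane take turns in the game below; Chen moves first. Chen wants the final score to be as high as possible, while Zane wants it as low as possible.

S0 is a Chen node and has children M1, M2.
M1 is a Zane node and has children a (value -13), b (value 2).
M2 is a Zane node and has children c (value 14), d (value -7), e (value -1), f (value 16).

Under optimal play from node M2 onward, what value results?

M2 (Zane): min(14, -7, -1, 16) = -7

-7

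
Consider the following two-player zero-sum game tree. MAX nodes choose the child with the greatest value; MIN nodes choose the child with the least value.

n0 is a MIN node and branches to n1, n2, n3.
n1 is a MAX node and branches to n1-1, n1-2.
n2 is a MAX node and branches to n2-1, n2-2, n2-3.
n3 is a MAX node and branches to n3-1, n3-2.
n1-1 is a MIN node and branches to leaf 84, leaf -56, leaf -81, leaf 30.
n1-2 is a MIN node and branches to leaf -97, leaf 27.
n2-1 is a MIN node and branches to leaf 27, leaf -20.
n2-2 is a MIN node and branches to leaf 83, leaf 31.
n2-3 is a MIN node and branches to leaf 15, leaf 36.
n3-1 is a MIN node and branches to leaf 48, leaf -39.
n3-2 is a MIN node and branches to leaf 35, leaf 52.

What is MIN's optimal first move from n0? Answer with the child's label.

n1-1 (MIN): min(84, -56, -81, 30) = -81
n1-2 (MIN): min(-97, 27) = -97
n1 (MAX): max(-81, -97) = -81
n2-1 (MIN): min(27, -20) = -20
n2-2 (MIN): min(83, 31) = 31
n2-3 (MIN): min(15, 36) = 15
n2 (MAX): max(-20, 31, 15) = 31
n3-1 (MIN): min(48, -39) = -39
n3-2 (MIN): min(35, 52) = 35
n3 (MAX): max(-39, 35) = 35
n0 (MIN): min(-81, 31, 35) = -81
MIN at n0 wants the lowest of {n1=-81, n2=31, n3=35}, so chooses n1.

n1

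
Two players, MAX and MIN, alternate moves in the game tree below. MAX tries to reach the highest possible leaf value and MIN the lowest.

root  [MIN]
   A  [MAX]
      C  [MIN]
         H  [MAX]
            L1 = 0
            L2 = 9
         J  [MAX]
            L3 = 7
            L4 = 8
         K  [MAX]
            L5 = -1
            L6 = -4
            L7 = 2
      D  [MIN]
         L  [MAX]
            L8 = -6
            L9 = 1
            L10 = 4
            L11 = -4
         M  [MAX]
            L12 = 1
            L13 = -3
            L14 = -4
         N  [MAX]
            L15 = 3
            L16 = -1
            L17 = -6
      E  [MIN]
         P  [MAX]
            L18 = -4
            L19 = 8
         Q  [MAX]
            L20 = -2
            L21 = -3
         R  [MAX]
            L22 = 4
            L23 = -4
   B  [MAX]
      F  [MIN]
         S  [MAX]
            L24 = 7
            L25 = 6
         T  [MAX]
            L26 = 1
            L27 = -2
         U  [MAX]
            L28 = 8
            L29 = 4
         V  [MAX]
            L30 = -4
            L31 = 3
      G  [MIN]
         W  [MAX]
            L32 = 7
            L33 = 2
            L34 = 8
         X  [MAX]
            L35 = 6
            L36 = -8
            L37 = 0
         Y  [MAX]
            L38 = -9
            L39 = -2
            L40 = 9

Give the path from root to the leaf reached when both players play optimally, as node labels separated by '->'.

H (MAX): max(0, 9) = 9
J (MAX): max(7, 8) = 8
K (MAX): max(-1, -4, 2) = 2
C (MIN): min(9, 8, 2) = 2
L (MAX): max(-6, 1, 4, -4) = 4
M (MAX): max(1, -3, -4) = 1
N (MAX): max(3, -1, -6) = 3
D (MIN): min(4, 1, 3) = 1
P (MAX): max(-4, 8) = 8
Q (MAX): max(-2, -3) = -2
R (MAX): max(4, -4) = 4
E (MIN): min(8, -2, 4) = -2
A (MAX): max(2, 1, -2) = 2
S (MAX): max(7, 6) = 7
T (MAX): max(1, -2) = 1
U (MAX): max(8, 4) = 8
V (MAX): max(-4, 3) = 3
F (MIN): min(7, 1, 8, 3) = 1
W (MAX): max(7, 2, 8) = 8
X (MAX): max(6, -8, 0) = 6
Y (MAX): max(-9, -2, 9) = 9
G (MIN): min(8, 6, 9) = 6
B (MAX): max(1, 6) = 6
root (MIN): min(2, 6) = 2
At root, MIN picks A (lowest: 2).
At A, MAX picks C (highest: 2).
At C, MIN picks K (lowest: 2).
At K, MAX picks L7 (highest: 2).
Terminal value 2.

root -> A -> C -> K -> L7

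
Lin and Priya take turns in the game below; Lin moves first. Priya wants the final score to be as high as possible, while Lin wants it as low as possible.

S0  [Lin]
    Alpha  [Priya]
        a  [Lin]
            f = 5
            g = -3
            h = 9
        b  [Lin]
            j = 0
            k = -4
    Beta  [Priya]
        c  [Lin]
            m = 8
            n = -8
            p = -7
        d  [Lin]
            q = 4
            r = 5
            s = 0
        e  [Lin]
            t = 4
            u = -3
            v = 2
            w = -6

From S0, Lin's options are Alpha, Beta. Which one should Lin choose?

Alpha

a (Lin): min(5, -3, 9) = -3
b (Lin): min(0, -4) = -4
Alpha (Priya): max(-3, -4) = -3
c (Lin): min(8, -8, -7) = -8
d (Lin): min(4, 5, 0) = 0
e (Lin): min(4, -3, 2, -6) = -6
Beta (Priya): max(-8, 0, -6) = 0
S0 (Lin): min(-3, 0) = -3
Lin at S0 wants the lowest of {Alpha=-3, Beta=0}, so chooses Alpha.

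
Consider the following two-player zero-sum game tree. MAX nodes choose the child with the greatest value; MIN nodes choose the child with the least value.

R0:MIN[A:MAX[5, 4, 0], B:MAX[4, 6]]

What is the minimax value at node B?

6

B (MAX): max(4, 6) = 6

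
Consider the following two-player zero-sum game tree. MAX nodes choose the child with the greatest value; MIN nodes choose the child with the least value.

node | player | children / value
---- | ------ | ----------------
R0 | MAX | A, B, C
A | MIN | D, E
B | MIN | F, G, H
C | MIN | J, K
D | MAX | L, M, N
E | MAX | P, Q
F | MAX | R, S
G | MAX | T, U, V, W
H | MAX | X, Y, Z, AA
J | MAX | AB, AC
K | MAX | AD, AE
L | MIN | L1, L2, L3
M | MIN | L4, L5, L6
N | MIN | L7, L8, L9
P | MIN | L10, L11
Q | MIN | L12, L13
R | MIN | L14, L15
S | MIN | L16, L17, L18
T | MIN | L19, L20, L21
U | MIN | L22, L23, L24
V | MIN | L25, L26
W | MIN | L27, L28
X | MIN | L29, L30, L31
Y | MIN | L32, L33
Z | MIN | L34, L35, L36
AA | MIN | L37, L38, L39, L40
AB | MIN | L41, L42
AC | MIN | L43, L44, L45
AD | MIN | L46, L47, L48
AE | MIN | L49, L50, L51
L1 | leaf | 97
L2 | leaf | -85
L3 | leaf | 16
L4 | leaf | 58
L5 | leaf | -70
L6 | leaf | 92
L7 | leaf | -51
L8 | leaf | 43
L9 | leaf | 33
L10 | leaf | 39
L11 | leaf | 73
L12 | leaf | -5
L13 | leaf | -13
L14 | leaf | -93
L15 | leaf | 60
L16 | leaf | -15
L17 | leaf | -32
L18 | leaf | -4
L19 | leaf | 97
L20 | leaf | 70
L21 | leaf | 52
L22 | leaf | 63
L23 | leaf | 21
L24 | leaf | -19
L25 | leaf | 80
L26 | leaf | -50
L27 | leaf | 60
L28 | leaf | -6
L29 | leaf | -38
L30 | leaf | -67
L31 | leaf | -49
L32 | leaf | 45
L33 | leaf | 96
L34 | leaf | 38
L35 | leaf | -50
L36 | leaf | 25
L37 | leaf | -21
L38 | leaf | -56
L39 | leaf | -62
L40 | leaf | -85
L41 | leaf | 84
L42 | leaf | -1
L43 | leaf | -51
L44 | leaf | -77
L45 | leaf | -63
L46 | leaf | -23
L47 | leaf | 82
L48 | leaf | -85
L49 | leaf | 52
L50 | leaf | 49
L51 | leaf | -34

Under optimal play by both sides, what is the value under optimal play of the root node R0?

-32

L (MIN): min(97, -85, 16) = -85
M (MIN): min(58, -70, 92) = -70
N (MIN): min(-51, 43, 33) = -51
D (MAX): max(-85, -70, -51) = -51
P (MIN): min(39, 73) = 39
Q (MIN): min(-5, -13) = -13
E (MAX): max(39, -13) = 39
A (MIN): min(-51, 39) = -51
R (MIN): min(-93, 60) = -93
S (MIN): min(-15, -32, -4) = -32
F (MAX): max(-93, -32) = -32
T (MIN): min(97, 70, 52) = 52
U (MIN): min(63, 21, -19) = -19
V (MIN): min(80, -50) = -50
W (MIN): min(60, -6) = -6
G (MAX): max(52, -19, -50, -6) = 52
X (MIN): min(-38, -67, -49) = -67
Y (MIN): min(45, 96) = 45
Z (MIN): min(38, -50, 25) = -50
AA (MIN): min(-21, -56, -62, -85) = -85
H (MAX): max(-67, 45, -50, -85) = 45
B (MIN): min(-32, 52, 45) = -32
AB (MIN): min(84, -1) = -1
AC (MIN): min(-51, -77, -63) = -77
J (MAX): max(-1, -77) = -1
AD (MIN): min(-23, 82, -85) = -85
AE (MIN): min(52, 49, -34) = -34
K (MAX): max(-85, -34) = -34
C (MIN): min(-1, -34) = -34
R0 (MAX): max(-51, -32, -34) = -32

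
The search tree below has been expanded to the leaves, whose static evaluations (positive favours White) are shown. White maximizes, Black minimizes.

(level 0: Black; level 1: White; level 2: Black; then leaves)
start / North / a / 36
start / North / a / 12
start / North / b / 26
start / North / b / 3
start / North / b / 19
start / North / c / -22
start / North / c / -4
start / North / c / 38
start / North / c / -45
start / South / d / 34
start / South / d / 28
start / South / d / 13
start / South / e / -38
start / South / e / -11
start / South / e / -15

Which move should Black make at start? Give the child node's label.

a (Black): min(36, 12) = 12
b (Black): min(26, 3, 19) = 3
c (Black): min(-22, -4, 38, -45) = -45
North (White): max(12, 3, -45) = 12
d (Black): min(34, 28, 13) = 13
e (Black): min(-38, -11, -15) = -38
South (White): max(13, -38) = 13
start (Black): min(12, 13) = 12
Black at start wants the lowest of {North=12, South=13}, so chooses North.

North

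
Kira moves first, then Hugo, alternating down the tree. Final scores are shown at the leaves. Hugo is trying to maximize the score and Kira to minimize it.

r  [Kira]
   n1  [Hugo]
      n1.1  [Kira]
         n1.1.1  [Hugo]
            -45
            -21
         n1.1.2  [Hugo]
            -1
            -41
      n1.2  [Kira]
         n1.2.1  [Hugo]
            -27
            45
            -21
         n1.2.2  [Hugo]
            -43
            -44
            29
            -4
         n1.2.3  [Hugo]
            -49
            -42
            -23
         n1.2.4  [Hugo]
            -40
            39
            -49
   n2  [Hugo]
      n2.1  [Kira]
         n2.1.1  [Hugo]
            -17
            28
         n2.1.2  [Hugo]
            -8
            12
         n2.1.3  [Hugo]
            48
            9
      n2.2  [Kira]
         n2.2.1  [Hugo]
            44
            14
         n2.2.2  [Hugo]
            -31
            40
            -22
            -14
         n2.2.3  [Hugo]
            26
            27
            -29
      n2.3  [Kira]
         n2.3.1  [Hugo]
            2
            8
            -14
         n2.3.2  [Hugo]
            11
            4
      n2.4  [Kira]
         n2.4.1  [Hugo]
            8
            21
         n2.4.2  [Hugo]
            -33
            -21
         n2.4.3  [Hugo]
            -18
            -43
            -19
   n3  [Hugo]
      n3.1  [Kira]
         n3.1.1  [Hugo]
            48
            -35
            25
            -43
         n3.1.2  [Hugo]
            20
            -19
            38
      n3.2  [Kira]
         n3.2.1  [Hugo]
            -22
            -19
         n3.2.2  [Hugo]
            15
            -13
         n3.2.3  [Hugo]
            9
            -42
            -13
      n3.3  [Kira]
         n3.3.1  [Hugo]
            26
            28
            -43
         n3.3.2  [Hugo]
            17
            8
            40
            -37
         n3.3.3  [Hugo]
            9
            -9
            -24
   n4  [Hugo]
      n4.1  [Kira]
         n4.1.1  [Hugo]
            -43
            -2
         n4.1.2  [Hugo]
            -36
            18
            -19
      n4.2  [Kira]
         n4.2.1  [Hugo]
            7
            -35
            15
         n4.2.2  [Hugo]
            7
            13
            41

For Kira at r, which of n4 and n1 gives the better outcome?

n1

n4.1.1 (Hugo): max(-43, -2) = -2
n4.1.2 (Hugo): max(-36, 18, -19) = 18
n4.1 (Kira): min(-2, 18) = -2
n4.2.1 (Hugo): max(7, -35, 15) = 15
n4.2.2 (Hugo): max(7, 13, 41) = 41
n4.2 (Kira): min(15, 41) = 15
n4 (Hugo): max(-2, 15) = 15
n1.1.1 (Hugo): max(-45, -21) = -21
n1.1.2 (Hugo): max(-1, -41) = -1
n1.1 (Kira): min(-21, -1) = -21
n1.2.1 (Hugo): max(-27, 45, -21) = 45
n1.2.2 (Hugo): max(-43, -44, 29, -4) = 29
n1.2.3 (Hugo): max(-49, -42, -23) = -23
n1.2.4 (Hugo): max(-40, 39, -49) = 39
n1.2 (Kira): min(45, 29, -23, 39) = -23
n1 (Hugo): max(-21, -23) = -21
Kira prefers the lower value; n4=15, n1=-21. n1 is better since -21 < 15.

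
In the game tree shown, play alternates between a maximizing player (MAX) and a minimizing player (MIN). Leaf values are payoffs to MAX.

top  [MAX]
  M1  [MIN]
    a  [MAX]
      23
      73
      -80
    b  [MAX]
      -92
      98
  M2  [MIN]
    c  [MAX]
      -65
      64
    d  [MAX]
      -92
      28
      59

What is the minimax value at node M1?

a (MAX): max(23, 73, -80) = 73
b (MAX): max(-92, 98) = 98
M1 (MIN): min(73, 98) = 73

73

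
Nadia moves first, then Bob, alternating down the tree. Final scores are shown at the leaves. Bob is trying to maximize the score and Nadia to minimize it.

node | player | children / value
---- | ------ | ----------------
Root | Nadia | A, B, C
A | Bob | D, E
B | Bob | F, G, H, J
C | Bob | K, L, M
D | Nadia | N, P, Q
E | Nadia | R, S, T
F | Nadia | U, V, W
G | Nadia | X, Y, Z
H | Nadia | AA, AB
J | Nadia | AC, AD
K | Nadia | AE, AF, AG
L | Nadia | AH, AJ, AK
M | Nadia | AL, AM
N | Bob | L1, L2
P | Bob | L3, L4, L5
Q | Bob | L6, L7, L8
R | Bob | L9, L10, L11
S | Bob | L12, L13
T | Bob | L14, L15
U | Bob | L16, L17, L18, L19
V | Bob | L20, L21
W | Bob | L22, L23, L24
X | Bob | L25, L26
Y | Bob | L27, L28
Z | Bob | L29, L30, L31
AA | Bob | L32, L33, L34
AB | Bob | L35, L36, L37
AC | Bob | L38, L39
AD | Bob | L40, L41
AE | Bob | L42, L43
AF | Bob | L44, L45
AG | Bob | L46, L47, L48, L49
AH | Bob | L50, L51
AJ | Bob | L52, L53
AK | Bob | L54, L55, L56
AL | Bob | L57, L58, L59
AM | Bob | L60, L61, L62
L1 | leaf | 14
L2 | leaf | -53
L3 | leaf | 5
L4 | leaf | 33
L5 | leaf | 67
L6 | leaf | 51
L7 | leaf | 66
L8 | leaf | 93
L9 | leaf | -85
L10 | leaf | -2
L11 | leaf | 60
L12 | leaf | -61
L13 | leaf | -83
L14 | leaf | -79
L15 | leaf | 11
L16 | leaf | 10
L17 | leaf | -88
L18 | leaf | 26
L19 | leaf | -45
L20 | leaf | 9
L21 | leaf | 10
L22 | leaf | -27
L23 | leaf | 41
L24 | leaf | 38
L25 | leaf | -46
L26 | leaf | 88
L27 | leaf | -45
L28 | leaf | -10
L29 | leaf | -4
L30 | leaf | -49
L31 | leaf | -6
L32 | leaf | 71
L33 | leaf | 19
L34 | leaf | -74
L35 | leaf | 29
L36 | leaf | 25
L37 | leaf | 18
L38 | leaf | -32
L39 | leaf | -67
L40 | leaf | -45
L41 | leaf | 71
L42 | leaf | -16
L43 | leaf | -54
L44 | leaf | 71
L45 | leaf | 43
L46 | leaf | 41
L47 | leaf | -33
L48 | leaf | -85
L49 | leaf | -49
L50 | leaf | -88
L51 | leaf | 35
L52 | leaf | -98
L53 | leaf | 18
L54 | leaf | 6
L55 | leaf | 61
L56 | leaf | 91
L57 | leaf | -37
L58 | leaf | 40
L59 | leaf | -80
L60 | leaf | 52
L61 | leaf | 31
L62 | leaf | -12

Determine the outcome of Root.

14

N (Bob): max(14, -53) = 14
P (Bob): max(5, 33, 67) = 67
Q (Bob): max(51, 66, 93) = 93
D (Nadia): min(14, 67, 93) = 14
R (Bob): max(-85, -2, 60) = 60
S (Bob): max(-61, -83) = -61
T (Bob): max(-79, 11) = 11
E (Nadia): min(60, -61, 11) = -61
A (Bob): max(14, -61) = 14
U (Bob): max(10, -88, 26, -45) = 26
V (Bob): max(9, 10) = 10
W (Bob): max(-27, 41, 38) = 41
F (Nadia): min(26, 10, 41) = 10
X (Bob): max(-46, 88) = 88
Y (Bob): max(-45, -10) = -10
Z (Bob): max(-4, -49, -6) = -4
G (Nadia): min(88, -10, -4) = -10
AA (Bob): max(71, 19, -74) = 71
AB (Bob): max(29, 25, 18) = 29
H (Nadia): min(71, 29) = 29
AC (Bob): max(-32, -67) = -32
AD (Bob): max(-45, 71) = 71
J (Nadia): min(-32, 71) = -32
B (Bob): max(10, -10, 29, -32) = 29
AE (Bob): max(-16, -54) = -16
AF (Bob): max(71, 43) = 71
AG (Bob): max(41, -33, -85, -49) = 41
K (Nadia): min(-16, 71, 41) = -16
AH (Bob): max(-88, 35) = 35
AJ (Bob): max(-98, 18) = 18
AK (Bob): max(6, 61, 91) = 91
L (Nadia): min(35, 18, 91) = 18
AL (Bob): max(-37, 40, -80) = 40
AM (Bob): max(52, 31, -12) = 52
M (Nadia): min(40, 52) = 40
C (Bob): max(-16, 18, 40) = 40
Root (Nadia): min(14, 29, 40) = 14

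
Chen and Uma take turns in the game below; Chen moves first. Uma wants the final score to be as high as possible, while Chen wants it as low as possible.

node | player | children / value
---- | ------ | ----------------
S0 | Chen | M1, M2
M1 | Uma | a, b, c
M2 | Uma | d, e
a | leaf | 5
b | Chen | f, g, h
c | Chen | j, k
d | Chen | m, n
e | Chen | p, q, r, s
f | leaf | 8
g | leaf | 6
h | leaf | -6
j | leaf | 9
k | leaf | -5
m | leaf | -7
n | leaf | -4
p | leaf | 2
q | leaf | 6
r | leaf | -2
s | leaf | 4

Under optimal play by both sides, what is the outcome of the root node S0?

b (Chen): min(8, 6, -6) = -6
c (Chen): min(9, -5) = -5
M1 (Uma): max(5, -6, -5) = 5
d (Chen): min(-7, -4) = -7
e (Chen): min(2, 6, -2, 4) = -2
M2 (Uma): max(-7, -2) = -2
S0 (Chen): min(5, -2) = -2

-2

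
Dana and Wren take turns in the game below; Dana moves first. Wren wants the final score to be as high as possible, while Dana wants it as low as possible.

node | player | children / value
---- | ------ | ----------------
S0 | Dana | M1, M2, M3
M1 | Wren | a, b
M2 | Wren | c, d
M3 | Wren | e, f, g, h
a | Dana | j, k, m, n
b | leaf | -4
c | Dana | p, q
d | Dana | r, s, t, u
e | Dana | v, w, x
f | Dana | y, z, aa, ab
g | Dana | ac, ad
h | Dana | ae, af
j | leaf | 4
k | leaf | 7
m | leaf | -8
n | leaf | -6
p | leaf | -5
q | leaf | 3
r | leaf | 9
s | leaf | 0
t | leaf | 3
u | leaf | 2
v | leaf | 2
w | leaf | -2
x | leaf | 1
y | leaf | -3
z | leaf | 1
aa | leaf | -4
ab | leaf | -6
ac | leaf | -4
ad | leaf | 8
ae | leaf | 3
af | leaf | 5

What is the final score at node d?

d (Dana): min(9, 0, 3, 2) = 0

0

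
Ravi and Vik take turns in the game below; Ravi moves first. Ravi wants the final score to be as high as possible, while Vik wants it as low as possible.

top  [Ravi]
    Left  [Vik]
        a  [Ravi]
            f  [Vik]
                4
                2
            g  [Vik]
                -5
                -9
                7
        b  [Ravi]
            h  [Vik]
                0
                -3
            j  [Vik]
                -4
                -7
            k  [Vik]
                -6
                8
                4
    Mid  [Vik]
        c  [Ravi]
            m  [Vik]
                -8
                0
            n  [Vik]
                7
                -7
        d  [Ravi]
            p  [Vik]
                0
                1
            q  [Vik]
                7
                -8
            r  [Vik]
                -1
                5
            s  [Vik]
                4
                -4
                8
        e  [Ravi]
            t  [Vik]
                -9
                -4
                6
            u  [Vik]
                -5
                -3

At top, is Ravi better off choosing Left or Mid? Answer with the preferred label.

f (Vik): min(4, 2) = 2
g (Vik): min(-5, -9, 7) = -9
a (Ravi): max(2, -9) = 2
h (Vik): min(0, -3) = -3
j (Vik): min(-4, -7) = -7
k (Vik): min(-6, 8, 4) = -6
b (Ravi): max(-3, -7, -6) = -3
Left (Vik): min(2, -3) = -3
m (Vik): min(-8, 0) = -8
n (Vik): min(7, -7) = -7
c (Ravi): max(-8, -7) = -7
p (Vik): min(0, 1) = 0
q (Vik): min(7, -8) = -8
r (Vik): min(-1, 5) = -1
s (Vik): min(4, -4, 8) = -4
d (Ravi): max(0, -8, -1, -4) = 0
t (Vik): min(-9, -4, 6) = -9
u (Vik): min(-5, -3) = -5
e (Ravi): max(-9, -5) = -5
Mid (Vik): min(-7, 0, -5) = -7
Ravi prefers the higher value; Left=-3, Mid=-7. Left is better since -3 > -7.

Left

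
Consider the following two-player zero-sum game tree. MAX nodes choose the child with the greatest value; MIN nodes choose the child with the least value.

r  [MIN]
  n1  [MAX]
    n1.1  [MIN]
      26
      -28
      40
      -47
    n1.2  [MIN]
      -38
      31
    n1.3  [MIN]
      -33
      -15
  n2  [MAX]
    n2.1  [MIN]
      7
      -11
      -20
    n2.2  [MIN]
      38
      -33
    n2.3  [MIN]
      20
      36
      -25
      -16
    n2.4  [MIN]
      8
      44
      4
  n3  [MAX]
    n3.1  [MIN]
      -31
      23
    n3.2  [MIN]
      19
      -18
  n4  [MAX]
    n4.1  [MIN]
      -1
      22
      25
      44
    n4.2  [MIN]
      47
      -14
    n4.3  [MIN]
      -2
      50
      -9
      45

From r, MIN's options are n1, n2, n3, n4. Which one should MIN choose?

n1.1 (MIN): min(26, -28, 40, -47) = -47
n1.2 (MIN): min(-38, 31) = -38
n1.3 (MIN): min(-33, -15) = -33
n1 (MAX): max(-47, -38, -33) = -33
n2.1 (MIN): min(7, -11, -20) = -20
n2.2 (MIN): min(38, -33) = -33
n2.3 (MIN): min(20, 36, -25, -16) = -25
n2.4 (MIN): min(8, 44, 4) = 4
n2 (MAX): max(-20, -33, -25, 4) = 4
n3.1 (MIN): min(-31, 23) = -31
n3.2 (MIN): min(19, -18) = -18
n3 (MAX): max(-31, -18) = -18
n4.1 (MIN): min(-1, 22, 25, 44) = -1
n4.2 (MIN): min(47, -14) = -14
n4.3 (MIN): min(-2, 50, -9, 45) = -9
n4 (MAX): max(-1, -14, -9) = -1
r (MIN): min(-33, 4, -18, -1) = -33
MIN at r wants the lowest of {n1=-33, n2=4, n3=-18, n4=-1}, so chooses n1.

n1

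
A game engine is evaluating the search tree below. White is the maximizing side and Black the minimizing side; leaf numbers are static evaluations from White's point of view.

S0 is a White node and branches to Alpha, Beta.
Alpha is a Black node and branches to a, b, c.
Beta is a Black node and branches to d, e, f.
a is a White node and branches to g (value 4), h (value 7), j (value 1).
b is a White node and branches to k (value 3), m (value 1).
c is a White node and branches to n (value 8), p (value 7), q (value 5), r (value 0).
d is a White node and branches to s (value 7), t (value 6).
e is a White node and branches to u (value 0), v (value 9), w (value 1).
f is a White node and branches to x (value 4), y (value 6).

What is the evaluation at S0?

a (White): max(4, 7, 1) = 7
b (White): max(3, 1) = 3
c (White): max(8, 7, 5, 0) = 8
Alpha (Black): min(7, 3, 8) = 3
d (White): max(7, 6) = 7
e (White): max(0, 9, 1) = 9
f (White): max(4, 6) = 6
Beta (Black): min(7, 9, 6) = 6
S0 (White): max(3, 6) = 6

6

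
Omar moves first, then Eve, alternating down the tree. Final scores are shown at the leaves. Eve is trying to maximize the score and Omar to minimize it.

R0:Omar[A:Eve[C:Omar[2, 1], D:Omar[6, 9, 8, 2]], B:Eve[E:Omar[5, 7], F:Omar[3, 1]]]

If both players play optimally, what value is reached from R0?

C (Omar): min(2, 1) = 1
D (Omar): min(6, 9, 8, 2) = 2
A (Eve): max(1, 2) = 2
E (Omar): min(5, 7) = 5
F (Omar): min(3, 1) = 1
B (Eve): max(5, 1) = 5
R0 (Omar): min(2, 5) = 2

2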